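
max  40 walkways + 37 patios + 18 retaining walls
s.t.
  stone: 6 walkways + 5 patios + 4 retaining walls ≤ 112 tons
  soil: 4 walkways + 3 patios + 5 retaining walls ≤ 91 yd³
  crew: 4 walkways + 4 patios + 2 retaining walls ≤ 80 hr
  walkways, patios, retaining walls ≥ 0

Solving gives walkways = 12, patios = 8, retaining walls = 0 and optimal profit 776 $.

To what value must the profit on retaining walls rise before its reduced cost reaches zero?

23

Binding: stone and crew. Non-binding: soil (19 unused).
By complementary slackness, y = 0 for the non-binding constraint.
The binding rows give the dual system: 6·y_stone + 4·y_crew = 40 and 5·y_stone + 4·y_crew = 37.
→ y_stone = 3 and y_crew = 5.5.
retaining walls enters the basis when its profit ≥ yᵀa₃ = 3·4 + 5.5·2 = 23.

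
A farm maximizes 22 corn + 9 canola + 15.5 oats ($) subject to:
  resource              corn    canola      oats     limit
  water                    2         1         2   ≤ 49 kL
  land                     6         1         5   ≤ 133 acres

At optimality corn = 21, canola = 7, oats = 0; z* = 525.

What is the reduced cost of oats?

Both water and land are binding at x*.
Dual feasibility on the basic columns requires 2·y_water + 6·y_land = 22, 1·y_water + 1·y_land = 9.
Solving: y_water = 8, y_land = 1.
Reduced cost of oats: c₃ − yᵀa₃ = 15.5 − (8·2 + 1·5) = 15.5 − 21 = -5.5.

-5.5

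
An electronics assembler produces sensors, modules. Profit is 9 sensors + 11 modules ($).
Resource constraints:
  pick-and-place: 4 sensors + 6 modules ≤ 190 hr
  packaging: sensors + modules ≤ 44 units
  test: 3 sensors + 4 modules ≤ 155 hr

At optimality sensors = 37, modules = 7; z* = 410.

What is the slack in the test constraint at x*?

test used = 3·37 + 4·7 = 139; slack = 155 − 139 = 16.

16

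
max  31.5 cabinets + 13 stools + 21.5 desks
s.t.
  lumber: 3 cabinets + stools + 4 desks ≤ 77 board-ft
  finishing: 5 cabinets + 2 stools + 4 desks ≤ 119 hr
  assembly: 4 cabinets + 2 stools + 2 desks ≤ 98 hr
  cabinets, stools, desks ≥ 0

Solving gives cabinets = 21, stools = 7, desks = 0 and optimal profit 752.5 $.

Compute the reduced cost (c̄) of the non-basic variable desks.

-2.5

Check each constraint at x*: lumber 70/77 (slack 7); finishing 119/119 (tight); assembly 98/98 (tight).
Since lumber is not tight, its dual is 0.
From A_Bᵀ y = c: 5·y_finishing + 4·y_assembly = 31.5; 2·y_finishing + 2·y_assembly = 13.
→ y_finishing = 5.5 and y_assembly = 1.
Reduced cost of desks: c₃ − yᵀa₃ = 21.5 − (5.5·4 + 1·2) = 21.5 − 24 = -2.5.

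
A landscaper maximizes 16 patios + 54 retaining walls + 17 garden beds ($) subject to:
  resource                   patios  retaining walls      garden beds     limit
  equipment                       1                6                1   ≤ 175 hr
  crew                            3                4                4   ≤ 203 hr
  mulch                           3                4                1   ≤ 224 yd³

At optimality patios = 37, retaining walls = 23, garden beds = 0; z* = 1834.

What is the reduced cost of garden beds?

At the optimum: equipment uses 175 of 175 (binding); crew uses 203 of 203 (binding); mulch uses 203 of 224 (slack = 21).
By complementary slackness, y = 0 for the non-binding constraint.
Dual feasibility on the basic columns requires 1·y_equipment + 3·y_crew = 16, 6·y_equipment + 4·y_crew = 54.
→ y_equipment = 7 and y_crew = 3.
Reduced cost of garden beds: c₃ − yᵀa₃ = 17 − (7·1 + 3·4) = 17 − 19 = -2.

-2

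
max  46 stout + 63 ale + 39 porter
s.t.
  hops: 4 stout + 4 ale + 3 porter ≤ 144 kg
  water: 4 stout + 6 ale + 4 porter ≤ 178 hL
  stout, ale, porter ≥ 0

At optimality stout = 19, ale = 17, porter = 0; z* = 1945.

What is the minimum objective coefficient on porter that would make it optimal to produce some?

At the optimum: hops uses 144 of 144 (binding); water uses 178 of 178 (binding).
From A_Bᵀ y = c: 4·y_hops + 4·y_water = 46; 4·y_hops + 6·y_water = 63.
Solving: y_hops = 3, y_water = 8.5.
porter enters the basis when its profit ≥ yᵀa₃ = 3·3 + 8.5·4 = 43.

43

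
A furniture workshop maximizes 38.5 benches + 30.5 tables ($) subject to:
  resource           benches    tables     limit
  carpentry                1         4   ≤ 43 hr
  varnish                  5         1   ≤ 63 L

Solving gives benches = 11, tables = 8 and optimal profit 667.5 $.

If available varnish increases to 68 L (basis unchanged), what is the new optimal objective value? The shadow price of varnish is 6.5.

700

Δb = 5, so new z* = 667.5 + (6.5)·(5) = 667.5 + 32.5 = 700.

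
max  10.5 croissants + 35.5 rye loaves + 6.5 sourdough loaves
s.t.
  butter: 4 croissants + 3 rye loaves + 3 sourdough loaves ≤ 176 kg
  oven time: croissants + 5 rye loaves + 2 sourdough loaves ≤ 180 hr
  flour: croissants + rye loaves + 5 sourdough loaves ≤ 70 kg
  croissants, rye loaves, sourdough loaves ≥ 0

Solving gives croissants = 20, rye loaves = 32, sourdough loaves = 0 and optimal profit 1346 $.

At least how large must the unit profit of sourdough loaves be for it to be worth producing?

Binding: butter and oven time. Non-binding: flour (18 unused).
By complementary slackness, y = 0 for the non-binding constraint.
Dual feasibility on the basic columns requires 4·y_butter + 1·y_oven time = 10.5, 3·y_butter + 5·y_oven time = 35.5.
→ y_butter = 1 and y_oven time = 6.5.
sourdough loaves enters the basis when its profit ≥ yᵀa₃ = 1·3 + 6.5·2 = 16.

16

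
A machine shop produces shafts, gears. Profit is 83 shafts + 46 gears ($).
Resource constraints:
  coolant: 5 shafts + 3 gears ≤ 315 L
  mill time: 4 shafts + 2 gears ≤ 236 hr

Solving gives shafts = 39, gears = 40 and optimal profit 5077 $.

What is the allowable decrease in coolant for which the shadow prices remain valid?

Binding constraints: coolant, mill time. The basis is B = [[5,3],[4,2]] with det -2.
Per unit decrease in coolant, x* moves by d = (1, -2).
The basis stays optimal until gears reaches 0; allowable decrease = 20 L.

20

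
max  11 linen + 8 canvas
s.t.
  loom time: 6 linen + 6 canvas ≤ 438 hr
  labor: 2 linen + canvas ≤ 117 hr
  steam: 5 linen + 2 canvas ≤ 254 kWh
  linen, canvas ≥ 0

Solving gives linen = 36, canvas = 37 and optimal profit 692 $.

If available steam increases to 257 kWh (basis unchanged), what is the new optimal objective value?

Binding: loom time and steam. Non-binding: labor (8 unused).
By complementary slackness, y = 0 for the non-binding constraint.
From A_Bᵀ y = c: 6·y_loom time + 5·y_steam = 11; 6·y_loom time + 2·y_steam = 8.
→ y_loom time = 1 and y_steam = 1.
Δz = y_steam·Δb = 1 × (3) = 3, so new z* = 692 + 3 = 695.

695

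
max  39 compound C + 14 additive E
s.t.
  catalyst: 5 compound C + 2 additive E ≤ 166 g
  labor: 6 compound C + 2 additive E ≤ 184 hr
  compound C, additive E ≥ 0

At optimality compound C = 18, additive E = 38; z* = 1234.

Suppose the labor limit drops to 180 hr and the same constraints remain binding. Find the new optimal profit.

Check each constraint at x*: catalyst 166/166 (tight); labor 184/184 (tight).
Dual feasibility on the basic columns requires 5·y_catalyst + 6·y_labor = 39, 2·y_catalyst + 2·y_labor = 14.
Solving: y_catalyst = 3, y_labor = 4.
Δz = y_labor·Δb = 4 × (-4) = -16, so new z* = 1234 − 16 = 1218.

1218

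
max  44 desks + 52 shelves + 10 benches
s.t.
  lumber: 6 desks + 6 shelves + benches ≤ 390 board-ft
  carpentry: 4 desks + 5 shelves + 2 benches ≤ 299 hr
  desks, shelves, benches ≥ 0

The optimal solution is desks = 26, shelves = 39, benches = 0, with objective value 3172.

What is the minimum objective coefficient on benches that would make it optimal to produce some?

18

At the optimum: lumber uses 390 of 390 (binding); carpentry uses 299 of 299 (binding).
Dual feasibility on the basic columns requires 6·y_lumber + 4·y_carpentry = 44, 6·y_lumber + 5·y_carpentry = 52.
This yields shadow prices y_lumber = 2, y_carpentry = 8.
benches enters the basis when its profit ≥ yᵀa₃ = 2·1 + 8·2 = 18.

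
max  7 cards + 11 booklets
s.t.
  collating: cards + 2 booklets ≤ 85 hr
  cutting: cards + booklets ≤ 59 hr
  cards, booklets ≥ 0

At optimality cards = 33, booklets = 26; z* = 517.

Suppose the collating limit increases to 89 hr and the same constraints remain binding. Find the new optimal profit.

533

At the optimum: collating uses 85 of 85 (binding); cutting uses 59 of 59 (binding).
From A_Bᵀ y = c: 1·y_collating + 1·y_cutting = 7; 2·y_collating + 1·y_cutting = 11.
→ y_collating = 4 and y_cutting = 3.
Δz = y_collating·Δb = 4 × (4) = 16, so new z* = 517 + 16 = 533.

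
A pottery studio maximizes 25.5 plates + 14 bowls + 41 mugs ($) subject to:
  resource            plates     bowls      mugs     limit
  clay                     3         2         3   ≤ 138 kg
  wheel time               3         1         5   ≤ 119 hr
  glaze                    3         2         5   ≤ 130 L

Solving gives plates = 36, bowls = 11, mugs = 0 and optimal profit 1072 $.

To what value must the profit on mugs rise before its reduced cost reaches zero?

Binding: wheel time and glaze. Non-binding: clay (8 unused).
By complementary slackness, y = 0 for the non-binding constraint.
The binding rows give the dual system: 3·y_wheel time + 3·y_glaze = 25.5 and 1·y_wheel time + 2·y_glaze = 14.
This yields shadow prices y_wheel time = 3, y_glaze = 5.5.
mugs enters the basis when its profit ≥ yᵀa₃ = 3·5 + 5.5·5 = 42.5.

42.5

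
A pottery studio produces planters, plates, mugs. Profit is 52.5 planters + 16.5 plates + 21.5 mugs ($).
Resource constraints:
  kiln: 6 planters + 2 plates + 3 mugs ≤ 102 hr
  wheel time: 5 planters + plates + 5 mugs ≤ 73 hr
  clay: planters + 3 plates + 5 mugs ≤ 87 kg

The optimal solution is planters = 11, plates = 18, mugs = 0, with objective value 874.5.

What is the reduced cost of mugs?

-8.5

At the optimum: kiln uses 102 of 102 (binding); wheel time uses 73 of 73 (binding); clay uses 65 of 87 (slack = 22).
By complementary slackness, y = 0 for the non-binding constraint.
Dual feasibility on the basic columns requires 6·y_kiln + 5·y_wheel time = 52.5, 2·y_kiln + 1·y_wheel time = 16.5.
This yields shadow prices y_kiln = 7.5, y_wheel time = 1.5.
Reduced cost of mugs: c₃ − yᵀa₃ = 21.5 − (7.5·3 + 1.5·5) = 21.5 − 30 = -8.5.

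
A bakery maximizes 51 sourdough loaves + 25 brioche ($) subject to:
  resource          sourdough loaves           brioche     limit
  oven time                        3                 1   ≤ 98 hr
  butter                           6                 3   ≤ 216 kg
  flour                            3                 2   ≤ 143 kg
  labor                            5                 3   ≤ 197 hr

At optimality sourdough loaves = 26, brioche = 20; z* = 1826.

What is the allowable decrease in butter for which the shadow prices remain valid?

Binding constraints: oven time, butter. The basis is B = [[3,1],[6,3]] with det 3.
Per unit decrease in butter, x* moves by d = (0.3333, -1).
The basis stays optimal until brioche reaches 0; allowable decrease = 20 kg.

20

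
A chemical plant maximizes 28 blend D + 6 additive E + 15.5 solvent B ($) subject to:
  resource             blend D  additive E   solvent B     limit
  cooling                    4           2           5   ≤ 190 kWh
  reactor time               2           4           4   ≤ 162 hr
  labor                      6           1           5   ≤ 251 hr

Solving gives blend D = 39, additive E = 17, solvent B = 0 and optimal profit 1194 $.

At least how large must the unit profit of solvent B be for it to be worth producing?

Check each constraint at x*: cooling 190/190 (tight); reactor time 146/162 (slack 16); labor 251/251 (tight).
By complementary slackness, y = 0 for the non-binding constraint.
Dual feasibility on the basic columns requires 4·y_cooling + 6·y_labor = 28, 2·y_cooling + 1·y_labor = 6.
→ y_cooling = 1 and y_labor = 4.
solvent B enters the basis when its profit ≥ yᵀa₃ = 1·5 + 4·5 = 25.

25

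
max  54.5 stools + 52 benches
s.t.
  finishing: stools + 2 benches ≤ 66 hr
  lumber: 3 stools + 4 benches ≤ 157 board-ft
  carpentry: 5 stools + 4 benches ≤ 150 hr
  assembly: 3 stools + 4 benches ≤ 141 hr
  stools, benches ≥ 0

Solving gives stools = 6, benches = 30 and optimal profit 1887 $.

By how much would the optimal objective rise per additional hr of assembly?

Binding: finishing and carpentry. Non-binding: lumber (19 unused), assembly (3 unused).
Since lumber, assembly are not tight, their duals are 0.
From A_Bᵀ y = c: 1·y_finishing + 5·y_carpentry = 54.5; 2·y_finishing + 4·y_carpentry = 52.
This yields shadow prices y_finishing = 7, y_carpentry = 9.5.
Shadow price of assembly = 0.

0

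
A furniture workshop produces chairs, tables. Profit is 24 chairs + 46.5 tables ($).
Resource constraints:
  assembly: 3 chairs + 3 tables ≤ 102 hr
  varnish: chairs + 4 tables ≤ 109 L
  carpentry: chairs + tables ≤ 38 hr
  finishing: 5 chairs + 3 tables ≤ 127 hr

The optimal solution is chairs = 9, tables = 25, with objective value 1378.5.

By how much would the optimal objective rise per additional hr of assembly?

At the optimum: assembly uses 102 of 102 (binding); varnish uses 109 of 109 (binding); carpentry uses 34 of 38 (slack = 4); finishing uses 120 of 127 (slack = 7).
By complementary slackness, y = 0 for the non-binding constraints.
Dual feasibility on the basic columns requires 3·y_assembly + 1·y_varnish = 24, 3·y_assembly + 4·y_varnish = 46.5.
→ y_assembly = 5.5 and y_varnish = 7.5.
Shadow price of assembly = 5.5.

5.5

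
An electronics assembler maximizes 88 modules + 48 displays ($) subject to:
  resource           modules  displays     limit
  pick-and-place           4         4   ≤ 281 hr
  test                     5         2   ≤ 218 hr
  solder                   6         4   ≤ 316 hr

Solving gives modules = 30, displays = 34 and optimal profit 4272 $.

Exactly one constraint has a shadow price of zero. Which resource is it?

pick-and-place: 256/281 (slack 25)
test: 218/218 (binding)
solder: 316/316 (binding)
By complementary slackness, a constraint with positive slack has shadow price 0 → pick-and-place.

pick-and-place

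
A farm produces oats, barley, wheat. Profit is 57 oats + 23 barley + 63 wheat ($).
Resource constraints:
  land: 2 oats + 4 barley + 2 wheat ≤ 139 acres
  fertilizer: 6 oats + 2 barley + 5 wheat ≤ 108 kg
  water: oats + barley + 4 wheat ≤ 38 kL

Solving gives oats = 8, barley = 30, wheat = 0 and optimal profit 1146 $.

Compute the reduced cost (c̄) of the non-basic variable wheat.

-3.5

Binding: fertilizer and water. Non-binding: land (3 unused).
By complementary slackness, y = 0 for the non-binding constraint.
The binding rows give the dual system: 6·y_fertilizer + 1·y_water = 57 and 2·y_fertilizer + 1·y_water = 23.
Solving: y_fertilizer = 8.5, y_water = 6.
Reduced cost of wheat: c₃ − yᵀa₃ = 63 − (8.5·5 + 6·4) = 63 − 66.5 = -3.5.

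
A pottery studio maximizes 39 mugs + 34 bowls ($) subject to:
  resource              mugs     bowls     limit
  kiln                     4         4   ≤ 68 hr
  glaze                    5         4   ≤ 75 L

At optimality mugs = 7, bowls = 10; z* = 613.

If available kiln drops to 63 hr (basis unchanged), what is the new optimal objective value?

595.5

At the optimum: kiln uses 68 of 68 (binding); glaze uses 75 of 75 (binding).
Dual feasibility on the basic columns requires 4·y_kiln + 5·y_glaze = 39, 4·y_kiln + 4·y_glaze = 34.
→ y_kiln = 3.5 and y_glaze = 5.
Δz = y_kiln·Δb = 3.5 × (-5) = -17.5, so new z* = 613 − 17.5 = 595.5.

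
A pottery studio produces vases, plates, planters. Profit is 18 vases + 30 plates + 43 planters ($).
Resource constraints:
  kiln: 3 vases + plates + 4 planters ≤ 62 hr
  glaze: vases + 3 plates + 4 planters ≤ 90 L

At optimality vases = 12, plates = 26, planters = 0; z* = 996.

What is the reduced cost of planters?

-5

At the optimum: kiln uses 62 of 62 (binding); glaze uses 90 of 90 (binding).
Dual feasibility on the basic columns requires 3·y_kiln + 1·y_glaze = 18, 1·y_kiln + 3·y_glaze = 30.
This yields shadow prices y_kiln = 3, y_glaze = 9.
Reduced cost of planters: c₃ − yᵀa₃ = 43 − (3·4 + 9·4) = 43 − 48 = -5.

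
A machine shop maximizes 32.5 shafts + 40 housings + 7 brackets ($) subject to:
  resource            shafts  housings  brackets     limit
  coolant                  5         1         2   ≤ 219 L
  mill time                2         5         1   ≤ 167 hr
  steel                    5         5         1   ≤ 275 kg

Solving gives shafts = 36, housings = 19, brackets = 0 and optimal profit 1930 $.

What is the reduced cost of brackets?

-1

Binding: mill time and steel. Non-binding: coolant (20 unused).
Since coolant is not tight, its dual is 0.
From A_Bᵀ y = c: 2·y_mill time + 5·y_steel = 32.5; 5·y_mill time + 5·y_steel = 40.
This yields shadow prices y_mill time = 2.5, y_steel = 5.5.
Reduced cost of brackets: c₃ − yᵀa₃ = 7 − (2.5·1 + 5.5·1) = 7 − 8 = -1.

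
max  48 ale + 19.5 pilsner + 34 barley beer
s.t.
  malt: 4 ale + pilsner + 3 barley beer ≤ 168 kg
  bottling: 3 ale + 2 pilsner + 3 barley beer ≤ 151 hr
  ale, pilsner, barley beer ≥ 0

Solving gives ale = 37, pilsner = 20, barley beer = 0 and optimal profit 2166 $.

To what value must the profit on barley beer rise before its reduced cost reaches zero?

Check each constraint at x*: malt 168/168 (tight); bottling 151/151 (tight).
Dual feasibility on the basic columns requires 4·y_malt + 3·y_bottling = 48, 1·y_malt + 2·y_bottling = 19.5.
→ y_malt = 7.5 and y_bottling = 6.
barley beer enters the basis when its profit ≥ yᵀa₃ = 7.5·3 + 6·3 = 40.5.

40.5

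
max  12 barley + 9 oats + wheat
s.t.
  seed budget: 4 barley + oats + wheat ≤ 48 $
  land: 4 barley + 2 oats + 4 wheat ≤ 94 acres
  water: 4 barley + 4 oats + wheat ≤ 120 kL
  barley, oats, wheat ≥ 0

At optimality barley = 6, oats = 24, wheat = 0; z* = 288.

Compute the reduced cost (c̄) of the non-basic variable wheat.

-2

Binding: seed budget and water. Non-binding: land (22 unused).
Slack constraints have shadow price 0 (complementary slackness).
Dual feasibility on the basic columns requires 4·y_seed budget + 4·y_water = 12, 1·y_seed budget + 4·y_water = 9.
This yields shadow prices y_seed budget = 1, y_water = 2.
Reduced cost of wheat: c₃ − yᵀa₃ = 1 − (1·1 + 2·1) = 1 − 3 = -2.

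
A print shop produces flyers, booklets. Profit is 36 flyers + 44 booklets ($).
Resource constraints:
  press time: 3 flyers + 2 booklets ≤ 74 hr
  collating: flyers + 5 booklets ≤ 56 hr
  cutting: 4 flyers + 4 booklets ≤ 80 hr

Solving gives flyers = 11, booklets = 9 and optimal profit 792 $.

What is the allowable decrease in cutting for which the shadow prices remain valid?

35.2

Binding constraints: collating, cutting. The basis is B = [[1,5],[4,4]] with det -16.
Per unit decrease in cutting, x* moves by d = (-0.3125, 0.0625).
The basis stays optimal until flyers reaches 0; allowable decrease = 35.2 hr.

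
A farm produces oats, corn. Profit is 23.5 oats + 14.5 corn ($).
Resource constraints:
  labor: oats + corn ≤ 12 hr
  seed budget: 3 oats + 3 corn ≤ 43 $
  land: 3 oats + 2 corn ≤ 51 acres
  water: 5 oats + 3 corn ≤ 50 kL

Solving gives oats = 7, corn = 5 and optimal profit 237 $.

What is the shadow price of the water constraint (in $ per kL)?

At the optimum: labor uses 12 of 12 (binding); seed budget uses 36 of 43 (slack = 7); land uses 31 of 51 (slack = 20); water uses 50 of 50 (binding).
Since seed budget, land are not tight, their duals are 0.
The binding rows give the dual system: 1·y_labor + 5·y_water = 23.5 and 1·y_labor + 3·y_water = 14.5.
→ y_labor = 1 and y_water = 4.5.
Shadow price of water = 4.5.

4.5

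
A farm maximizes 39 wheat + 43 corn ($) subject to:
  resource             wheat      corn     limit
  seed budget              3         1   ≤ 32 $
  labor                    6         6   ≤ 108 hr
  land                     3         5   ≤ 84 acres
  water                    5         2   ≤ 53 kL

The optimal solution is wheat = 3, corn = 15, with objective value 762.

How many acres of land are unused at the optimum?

land used = 3·3 + 5·15 = 84; slack = 84 − 84 = 0.

0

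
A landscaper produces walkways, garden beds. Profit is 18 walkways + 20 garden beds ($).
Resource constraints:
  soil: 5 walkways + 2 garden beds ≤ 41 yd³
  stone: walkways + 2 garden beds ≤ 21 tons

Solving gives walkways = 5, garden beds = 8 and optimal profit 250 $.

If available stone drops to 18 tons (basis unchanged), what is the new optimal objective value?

226

At the optimum: soil uses 41 of 41 (binding); stone uses 21 of 21 (binding).
From A_Bᵀ y = c: 5·y_soil + 1·y_stone = 18; 2·y_soil + 2·y_stone = 20.
→ y_soil = 2 and y_stone = 8.
Δz = y_stone·Δb = 8 × (-3) = -24, so new z* = 250 − 24 = 226.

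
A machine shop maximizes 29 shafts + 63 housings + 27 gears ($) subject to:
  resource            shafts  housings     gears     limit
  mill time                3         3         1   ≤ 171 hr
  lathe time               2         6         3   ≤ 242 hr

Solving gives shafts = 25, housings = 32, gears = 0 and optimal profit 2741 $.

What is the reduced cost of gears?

-2.5

At the optimum: mill time uses 171 of 171 (binding); lathe time uses 242 of 242 (binding).
From A_Bᵀ y = c: 3·y_mill time + 2·y_lathe time = 29; 3·y_mill time + 6·y_lathe time = 63.
→ y_mill time = 4 and y_lathe time = 8.5.
Reduced cost of gears: c₃ − yᵀa₃ = 27 − (4·1 + 8.5·3) = 27 − 29.5 = -2.5.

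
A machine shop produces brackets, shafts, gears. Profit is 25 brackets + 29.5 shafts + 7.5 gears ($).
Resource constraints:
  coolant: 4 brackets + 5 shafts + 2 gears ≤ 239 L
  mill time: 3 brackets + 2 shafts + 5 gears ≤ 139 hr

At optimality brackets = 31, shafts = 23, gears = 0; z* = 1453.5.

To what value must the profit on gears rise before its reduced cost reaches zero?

16

At the optimum: coolant uses 239 of 239 (binding); mill time uses 139 of 139 (binding).
Dual feasibility on the basic columns requires 4·y_coolant + 3·y_mill time = 25, 5·y_coolant + 2·y_mill time = 29.5.
→ y_coolant = 5.5 and y_mill time = 1.
gears enters the basis when its profit ≥ yᵀa₃ = 5.5·2 + 1·5 = 16.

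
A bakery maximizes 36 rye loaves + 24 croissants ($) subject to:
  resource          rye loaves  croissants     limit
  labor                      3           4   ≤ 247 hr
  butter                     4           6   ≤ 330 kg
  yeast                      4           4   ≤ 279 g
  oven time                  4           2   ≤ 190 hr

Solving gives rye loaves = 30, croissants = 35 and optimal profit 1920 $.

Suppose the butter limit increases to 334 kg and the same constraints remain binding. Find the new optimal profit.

Binding: butter and oven time. Non-binding: labor (17 unused), yeast (19 unused).
Since labor, yeast are not tight, their duals are 0.
From A_Bᵀ y = c: 4·y_butter + 4·y_oven time = 36; 6·y_butter + 2·y_oven time = 24.
This yields shadow prices y_butter = 1.5, y_oven time = 7.5.
Δz = y_butter·Δb = 1.5 × (4) = 6, so new z* = 1920 + 6 = 1926.

1926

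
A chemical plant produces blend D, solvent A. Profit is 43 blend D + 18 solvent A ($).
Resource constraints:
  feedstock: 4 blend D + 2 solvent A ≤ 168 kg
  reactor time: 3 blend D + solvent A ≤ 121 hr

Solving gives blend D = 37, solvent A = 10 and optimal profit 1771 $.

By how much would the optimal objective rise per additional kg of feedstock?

5.5

At the optimum: feedstock uses 168 of 168 (binding); reactor time uses 121 of 121 (binding).
Dual feasibility on the basic columns requires 4·y_feedstock + 3·y_reactor time = 43, 2·y_feedstock + 1·y_reactor time = 18.
→ y_feedstock = 5.5 and y_reactor time = 7.
Shadow price of feedstock = 5.5.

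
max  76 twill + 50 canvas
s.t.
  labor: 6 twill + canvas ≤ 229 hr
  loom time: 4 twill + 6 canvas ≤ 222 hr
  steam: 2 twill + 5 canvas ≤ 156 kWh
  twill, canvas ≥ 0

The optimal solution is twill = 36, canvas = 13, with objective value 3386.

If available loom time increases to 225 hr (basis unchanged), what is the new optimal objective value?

3407

At the optimum: labor uses 229 of 229 (binding); loom time uses 222 of 222 (binding); steam uses 137 of 156 (slack = 19).
Slack constraints have shadow price 0 (complementary slackness).
Dual feasibility on the basic columns requires 6·y_labor + 4·y_loom time = 76, 1·y_labor + 6·y_loom time = 50.
Solving: y_labor = 8, y_loom time = 7.
Δz = y_loom time·Δb = 7 × (3) = 21, so new z* = 3386 + 21 = 3407.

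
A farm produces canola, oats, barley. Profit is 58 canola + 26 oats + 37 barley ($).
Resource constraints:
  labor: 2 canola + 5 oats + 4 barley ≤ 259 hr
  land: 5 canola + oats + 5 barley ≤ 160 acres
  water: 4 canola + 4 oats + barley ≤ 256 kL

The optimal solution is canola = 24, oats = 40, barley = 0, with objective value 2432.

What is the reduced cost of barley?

-7.5

Check each constraint at x*: labor 248/259 (slack 11); land 160/160 (tight); water 256/256 (tight).
Since labor is not tight, its dual is 0.
From A_Bᵀ y = c: 5·y_land + 4·y_water = 58; 1·y_land + 4·y_water = 26.
This yields shadow prices y_land = 8, y_water = 4.5.
Reduced cost of barley: c₃ − yᵀa₃ = 37 − (8·5 + 4.5·1) = 37 − 44.5 = -7.5.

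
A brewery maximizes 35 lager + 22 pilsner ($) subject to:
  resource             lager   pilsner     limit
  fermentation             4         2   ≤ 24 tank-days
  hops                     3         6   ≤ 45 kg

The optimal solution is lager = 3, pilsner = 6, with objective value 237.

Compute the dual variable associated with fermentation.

Check each constraint at x*: fermentation 24/24 (tight); hops 45/45 (tight).
Dual feasibility on the basic columns requires 4·y_fermentation + 3·y_hops = 35, 2·y_fermentation + 6·y_hops = 22.
This yields shadow prices y_fermentation = 8, y_hops = 1.
Shadow price of fermentation = 8.

8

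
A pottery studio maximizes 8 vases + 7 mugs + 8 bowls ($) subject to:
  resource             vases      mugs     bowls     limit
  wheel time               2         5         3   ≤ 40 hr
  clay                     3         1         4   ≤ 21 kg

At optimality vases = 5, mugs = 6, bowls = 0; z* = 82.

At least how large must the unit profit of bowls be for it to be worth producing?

Check each constraint at x*: wheel time 40/40 (tight); clay 21/21 (tight).
From A_Bᵀ y = c: 2·y_wheel time + 3·y_clay = 8; 5·y_wheel time + 1·y_clay = 7.
Solving: y_wheel time = 1, y_clay = 2.
bowls enters the basis when its profit ≥ yᵀa₃ = 1·3 + 2·4 = 11.

11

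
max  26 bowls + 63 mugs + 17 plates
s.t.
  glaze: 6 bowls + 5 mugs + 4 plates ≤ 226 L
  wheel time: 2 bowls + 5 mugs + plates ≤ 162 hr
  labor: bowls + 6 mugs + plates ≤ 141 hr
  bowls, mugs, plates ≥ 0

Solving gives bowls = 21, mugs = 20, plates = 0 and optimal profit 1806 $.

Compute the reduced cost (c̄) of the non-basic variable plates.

At the optimum: glaze uses 226 of 226 (binding); wheel time uses 142 of 162 (slack = 20); labor uses 141 of 141 (binding).
By complementary slackness, y = 0 for the non-binding constraint.
The binding rows give the dual system: 6·y_glaze + 1·y_labor = 26 and 5·y_glaze + 6·y_labor = 63.
Solving: y_glaze = 3, y_labor = 8.
Reduced cost of plates: c₃ − yᵀa₃ = 17 − (3·4 + 8·1) = 17 − 20 = -3.

-3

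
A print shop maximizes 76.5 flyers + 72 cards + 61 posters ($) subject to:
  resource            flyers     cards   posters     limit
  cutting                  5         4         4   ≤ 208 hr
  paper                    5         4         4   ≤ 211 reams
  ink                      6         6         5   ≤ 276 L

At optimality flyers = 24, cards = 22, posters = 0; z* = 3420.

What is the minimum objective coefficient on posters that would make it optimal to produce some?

63

Check each constraint at x*: cutting 208/208 (tight); paper 208/211 (slack 3); ink 276/276 (tight).
Since paper is not tight, its dual is 0.
The binding rows give the dual system: 5·y_cutting + 6·y_ink = 76.5 and 4·y_cutting + 6·y_ink = 72.
This yields shadow prices y_cutting = 4.5, y_ink = 9.
posters enters the basis when its profit ≥ yᵀa₃ = 4.5·4 + 9·5 = 63.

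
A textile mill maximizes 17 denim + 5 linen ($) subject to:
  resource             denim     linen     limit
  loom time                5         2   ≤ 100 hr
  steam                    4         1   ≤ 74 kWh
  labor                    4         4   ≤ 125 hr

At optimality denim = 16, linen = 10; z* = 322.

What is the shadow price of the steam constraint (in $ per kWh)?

At the optimum: loom time uses 100 of 100 (binding); steam uses 74 of 74 (binding); labor uses 104 of 125 (slack = 21).
Since labor is not tight, its dual is 0.
From A_Bᵀ y = c: 5·y_loom time + 4·y_steam = 17; 2·y_loom time + 1·y_steam = 5.
This yields shadow prices y_loom time = 1, y_steam = 3.
Shadow price of steam = 3.

3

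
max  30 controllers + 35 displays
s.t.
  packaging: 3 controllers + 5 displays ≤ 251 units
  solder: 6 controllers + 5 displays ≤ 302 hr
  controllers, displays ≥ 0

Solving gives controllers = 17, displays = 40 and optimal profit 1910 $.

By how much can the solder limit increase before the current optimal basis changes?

Binding constraints: packaging, solder. The basis is B = [[3,5],[6,5]] with det -15.
Per unit increase in solder, x* moves by d = (0.3333, -0.2).
The basis stays optimal until displays reaches 0; allowable increase = 200 hr.

200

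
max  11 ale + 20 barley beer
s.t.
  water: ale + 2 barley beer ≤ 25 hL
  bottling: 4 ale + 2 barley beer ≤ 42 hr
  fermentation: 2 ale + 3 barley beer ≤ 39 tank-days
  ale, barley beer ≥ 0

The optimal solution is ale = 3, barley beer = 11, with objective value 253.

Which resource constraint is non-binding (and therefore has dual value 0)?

bottling

water: 25/25 (binding)
bottling: 34/42 (slack 8)
fermentation: 39/39 (binding)
By complementary slackness, a constraint with positive slack has shadow price 0 → bottling.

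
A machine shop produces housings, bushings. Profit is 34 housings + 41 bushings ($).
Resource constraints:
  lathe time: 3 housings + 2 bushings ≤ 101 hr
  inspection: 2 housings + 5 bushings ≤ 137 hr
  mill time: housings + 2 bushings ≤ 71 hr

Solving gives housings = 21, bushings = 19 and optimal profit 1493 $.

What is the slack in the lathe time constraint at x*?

0

lathe time used = 3·21 + 2·19 = 101; slack = 101 − 101 = 0.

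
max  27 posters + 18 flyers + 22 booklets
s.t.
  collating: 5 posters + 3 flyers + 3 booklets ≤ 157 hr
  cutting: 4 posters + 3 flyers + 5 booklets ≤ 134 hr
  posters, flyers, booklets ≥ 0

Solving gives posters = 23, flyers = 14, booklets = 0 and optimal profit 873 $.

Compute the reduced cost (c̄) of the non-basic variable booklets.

Both collating and cutting are binding at x*.
Dual feasibility on the basic columns requires 5·y_collating + 4·y_cutting = 27, 3·y_collating + 3·y_cutting = 18.
→ y_collating = 3 and y_cutting = 3.
Reduced cost of booklets: c₃ − yᵀa₃ = 22 − (3·3 + 3·5) = 22 − 24 = -2.

-2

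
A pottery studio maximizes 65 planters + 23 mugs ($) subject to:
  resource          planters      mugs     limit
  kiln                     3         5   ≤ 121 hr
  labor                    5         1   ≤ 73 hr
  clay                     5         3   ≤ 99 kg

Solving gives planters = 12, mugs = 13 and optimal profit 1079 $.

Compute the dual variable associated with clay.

5

Check each constraint at x*: kiln 101/121 (slack 20); labor 73/73 (tight); clay 99/99 (tight).
By complementary slackness, y = 0 for the non-binding constraint.
From A_Bᵀ y = c: 5·y_labor + 5·y_clay = 65; 1·y_labor + 3·y_clay = 23.
This yields shadow prices y_labor = 8, y_clay = 5.
Shadow price of clay = 5.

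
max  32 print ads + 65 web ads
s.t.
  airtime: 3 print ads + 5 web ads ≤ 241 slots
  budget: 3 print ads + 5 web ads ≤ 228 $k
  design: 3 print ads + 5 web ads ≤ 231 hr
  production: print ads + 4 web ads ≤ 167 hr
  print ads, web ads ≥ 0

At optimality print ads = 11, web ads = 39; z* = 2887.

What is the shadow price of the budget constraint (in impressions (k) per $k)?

9

At the optimum: airtime uses 228 of 241 (slack = 13); budget uses 228 of 228 (binding); design uses 228 of 231 (slack = 3); production uses 167 of 167 (binding).
Since airtime, design are not tight, their duals are 0.
From A_Bᵀ y = c: 3·y_budget + 1·y_production = 32; 5·y_budget + 4·y_production = 65.
→ y_budget = 9 and y_production = 5.
Shadow price of budget = 9.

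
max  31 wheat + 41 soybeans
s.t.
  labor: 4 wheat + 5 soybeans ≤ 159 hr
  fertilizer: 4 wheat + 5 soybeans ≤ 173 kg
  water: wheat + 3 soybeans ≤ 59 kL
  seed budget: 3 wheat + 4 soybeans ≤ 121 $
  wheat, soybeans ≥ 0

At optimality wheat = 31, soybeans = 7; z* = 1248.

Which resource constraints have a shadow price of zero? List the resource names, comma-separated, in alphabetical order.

fertilizer, water

labor: 159/159 (binding)
fertilizer: 159/173 (slack 14)
water: 52/59 (slack 7)
seed budget: 121/121 (binding)
By complementary slackness, a constraint with positive slack has shadow price 0 → fertilizer, water.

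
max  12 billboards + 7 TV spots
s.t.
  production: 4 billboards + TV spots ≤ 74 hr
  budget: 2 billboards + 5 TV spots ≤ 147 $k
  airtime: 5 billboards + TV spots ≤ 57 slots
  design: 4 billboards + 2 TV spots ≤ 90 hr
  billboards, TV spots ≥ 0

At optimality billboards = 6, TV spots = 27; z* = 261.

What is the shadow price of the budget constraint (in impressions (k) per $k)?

1

Check each constraint at x*: production 51/74 (slack 23); budget 147/147 (tight); airtime 57/57 (tight); design 78/90 (slack 12).
Slack constraints have shadow price 0 (complementary slackness).
Dual feasibility on the basic columns requires 2·y_budget + 5·y_airtime = 12, 5·y_budget + 1·y_airtime = 7.
This yields shadow prices y_budget = 1, y_airtime = 2.
Shadow price of budget = 1.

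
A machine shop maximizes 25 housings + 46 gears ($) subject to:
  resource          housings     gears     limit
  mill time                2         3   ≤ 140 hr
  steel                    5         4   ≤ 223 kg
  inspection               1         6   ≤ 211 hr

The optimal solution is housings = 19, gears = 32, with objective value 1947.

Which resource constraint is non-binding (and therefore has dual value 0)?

mill time

mill time: 134/140 (slack 6)
steel: 223/223 (binding)
inspection: 211/211 (binding)
By complementary slackness, a constraint with positive slack has shadow price 0 → mill time.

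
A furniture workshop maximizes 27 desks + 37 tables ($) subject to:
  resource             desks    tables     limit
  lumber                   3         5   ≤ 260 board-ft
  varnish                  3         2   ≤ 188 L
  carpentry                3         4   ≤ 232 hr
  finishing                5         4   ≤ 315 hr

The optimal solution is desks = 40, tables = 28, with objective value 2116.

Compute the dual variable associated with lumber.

At the optimum: lumber uses 260 of 260 (binding); varnish uses 176 of 188 (slack = 12); carpentry uses 232 of 232 (binding); finishing uses 312 of 315 (slack = 3).
Slack constraints have shadow price 0 (complementary slackness).
Dual feasibility on the basic columns requires 3·y_lumber + 3·y_carpentry = 27, 5·y_lumber + 4·y_carpentry = 37.
→ y_lumber = 1 and y_carpentry = 8.
Shadow price of lumber = 1.

1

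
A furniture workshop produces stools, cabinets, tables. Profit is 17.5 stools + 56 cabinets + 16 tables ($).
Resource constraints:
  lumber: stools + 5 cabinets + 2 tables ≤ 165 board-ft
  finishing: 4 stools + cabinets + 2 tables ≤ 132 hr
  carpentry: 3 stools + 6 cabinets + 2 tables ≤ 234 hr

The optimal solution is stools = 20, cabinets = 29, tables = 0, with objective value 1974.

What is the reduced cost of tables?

-5

At the optimum: lumber uses 165 of 165 (binding); finishing uses 109 of 132 (slack = 23); carpentry uses 234 of 234 (binding).
Slack constraints have shadow price 0 (complementary slackness).
From A_Bᵀ y = c: 1·y_lumber + 3·y_carpentry = 17.5; 5·y_lumber + 6·y_carpentry = 56.
→ y_lumber = 7 and y_carpentry = 3.5.
Reduced cost of tables: c₃ − yᵀa₃ = 16 − (7·2 + 3.5·2) = 16 − 21 = -5.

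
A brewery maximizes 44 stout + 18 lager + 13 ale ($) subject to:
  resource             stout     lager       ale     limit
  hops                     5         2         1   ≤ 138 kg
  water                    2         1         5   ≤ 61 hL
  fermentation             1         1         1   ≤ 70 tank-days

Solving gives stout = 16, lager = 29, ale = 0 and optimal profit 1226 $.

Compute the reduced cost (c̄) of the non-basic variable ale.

Check each constraint at x*: hops 138/138 (tight); water 61/61 (tight); fermentation 45/70 (slack 25).
Slack constraints have shadow price 0 (complementary slackness).
From A_Bᵀ y = c: 5·y_hops + 2·y_water = 44; 2·y_hops + 1·y_water = 18.
→ y_hops = 8 and y_water = 2.
Reduced cost of ale: c₃ − yᵀa₃ = 13 − (8·1 + 2·5) = 13 − 18 = -5.

-5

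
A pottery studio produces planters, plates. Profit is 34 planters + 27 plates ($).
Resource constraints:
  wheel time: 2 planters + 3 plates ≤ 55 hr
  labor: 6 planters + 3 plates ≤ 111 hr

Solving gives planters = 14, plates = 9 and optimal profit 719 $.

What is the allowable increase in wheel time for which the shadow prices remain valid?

56

Binding constraints: wheel time, labor. The basis is B = [[2,3],[6,3]] with det -12.
Per unit increase in wheel time, x* moves by d = (-0.25, 0.5).
The basis stays optimal until planters reaches 0; allowable increase = 56 hr.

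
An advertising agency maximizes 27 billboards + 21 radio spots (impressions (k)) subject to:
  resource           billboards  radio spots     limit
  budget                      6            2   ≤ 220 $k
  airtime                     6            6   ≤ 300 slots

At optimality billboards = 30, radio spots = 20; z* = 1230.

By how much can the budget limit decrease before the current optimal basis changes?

120

Binding constraints: budget, airtime. The basis is B = [[6,2],[6,6]] with det 24.
Per unit decrease in budget, x* moves by d = (-0.25, 0.25).
The basis stays optimal until billboards reaches 0; allowable decrease = 120 $k.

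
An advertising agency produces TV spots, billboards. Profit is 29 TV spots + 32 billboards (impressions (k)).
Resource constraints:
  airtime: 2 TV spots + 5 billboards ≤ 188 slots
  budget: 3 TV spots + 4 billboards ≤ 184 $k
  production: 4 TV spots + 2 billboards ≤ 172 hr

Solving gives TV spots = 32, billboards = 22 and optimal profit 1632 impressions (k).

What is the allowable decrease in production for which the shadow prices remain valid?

Binding constraints: budget, production. The basis is B = [[3,4],[4,2]] with det -10.
Per unit decrease in production, x* moves by d = (-0.4, 0.3).
The basis stays optimal until airtime becomes binding; allowable decrease = 20 hr.

20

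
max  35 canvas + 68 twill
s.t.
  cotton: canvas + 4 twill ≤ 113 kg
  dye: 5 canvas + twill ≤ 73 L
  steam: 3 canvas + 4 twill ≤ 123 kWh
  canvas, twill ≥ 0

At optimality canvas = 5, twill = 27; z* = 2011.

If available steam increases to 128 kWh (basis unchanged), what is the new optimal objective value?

2056

At the optimum: cotton uses 113 of 113 (binding); dye uses 52 of 73 (slack = 21); steam uses 123 of 123 (binding).
Since dye is not tight, its dual is 0.
From A_Bᵀ y = c: 1·y_cotton + 3·y_steam = 35; 4·y_cotton + 4·y_steam = 68.
→ y_cotton = 8 and y_steam = 9.
Δz = y_steam·Δb = 9 × (5) = 45, so new z* = 2011 + 45 = 2056.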